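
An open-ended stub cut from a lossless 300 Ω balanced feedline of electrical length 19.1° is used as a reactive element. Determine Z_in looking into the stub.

tan(βl) = 0.346
For an open-ended stub, Z_in = −jZ_0·cot(βl) = −jZ_0/tan(βl)

Z_in ≈ −j866 Ω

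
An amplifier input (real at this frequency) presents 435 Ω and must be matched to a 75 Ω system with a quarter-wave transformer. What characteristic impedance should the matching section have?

Z_qwt = √(Z_0·R_L) = √(75 × 435) = √32620

Z_qwt ≈ 181 Ω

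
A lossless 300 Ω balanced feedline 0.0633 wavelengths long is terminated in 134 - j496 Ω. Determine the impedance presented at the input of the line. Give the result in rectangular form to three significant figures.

βl = 2π × 0.0633 = 22.8°
tan(βl) = tan(22.8°) = 0.42
Z_in = Z_0·(Z_L + jZ_0·tanβl)/(Z_0 + jZ_L·tanβl)
     = 300·(134 − j370)/(508 + j56.3)

Z_in ≈ 54.2 − j224 Ω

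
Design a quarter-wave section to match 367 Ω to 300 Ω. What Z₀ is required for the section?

Z_qwt ≈ 332 Ω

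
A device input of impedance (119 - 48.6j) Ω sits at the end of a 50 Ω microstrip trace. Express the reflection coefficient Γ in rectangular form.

Γ ≈ 0.453 − j0.157

Γ = (Z_L − Z_0)/(Z_L + Z_0) = (69 − j48.6)/(169 − j48.6)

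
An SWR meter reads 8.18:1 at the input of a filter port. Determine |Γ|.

|Γ| = (S − 1)/(S + 1) = (8.18 − 1)/(8.18 + 1) = 7.18/9.18

|Γ| ≈ 0.782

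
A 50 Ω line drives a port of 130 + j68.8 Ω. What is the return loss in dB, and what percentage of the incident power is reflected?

Γ = (80 + j68.8)/(180 + j68.8), |Γ| = 0.548
RL = −20·log₁₀(0.548) = 5.23 dB
P_refl/P_inc = |Γ|² = 0.3

RL ≈ 5.23 dB; 30% of incident power reflected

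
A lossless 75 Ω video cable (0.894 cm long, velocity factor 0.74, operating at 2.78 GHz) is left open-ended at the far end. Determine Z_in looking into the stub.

Z_in ≈ −j88.4 Ω

λ = v/f = 0.74·c / 2.78 GHz = 0.0799 m
βl = 2π·l/λ = 2π × 0.112 = 40.3°
tan(βl) = 0.848
For an open-ended stub, Z_in = −jZ_0·cot(βl) = −jZ_0/tan(βl)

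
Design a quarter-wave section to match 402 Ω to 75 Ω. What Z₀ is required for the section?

Z_qwt = √(Z_0·R_L) = √(75 × 402) = √30150

Z_qwt ≈ 174 Ω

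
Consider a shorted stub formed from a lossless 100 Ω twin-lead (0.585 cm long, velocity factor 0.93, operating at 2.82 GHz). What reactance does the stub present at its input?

X_in ≈ 39 Ω (inductive)

λ = v/f = 0.93·c / 2.82 GHz = 0.0989 m
βl = 2π·l/λ = 2π × 0.0591 = 21.3°
tan(βl) = 0.39
For a shorted stub, Z_in = jZ_0·tan(βl)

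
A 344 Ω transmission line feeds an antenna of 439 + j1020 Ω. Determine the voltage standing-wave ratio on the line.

VSWR ≈ 8.84

Γ = (Z_L − Z_0)/(Z_L + Z_0) = (95 + j1020)/(783 + j1020)
|Γ| = 1020/1290 = 0.797
VSWR = (1 + |Γ|)/(1 − |Γ|) = 1.8/0.203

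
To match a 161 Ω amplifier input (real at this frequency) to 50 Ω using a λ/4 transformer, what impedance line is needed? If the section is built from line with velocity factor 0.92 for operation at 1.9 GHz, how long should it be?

Z_qwt = √(Z_0·R_L) = √(50 × 161) = √8050
λ = 0.92·c/f = 0.145 m, so l = λ/4 = 0.0363 m

Z_qwt ≈ 89.7 Ω; length ≈ 3.63 cm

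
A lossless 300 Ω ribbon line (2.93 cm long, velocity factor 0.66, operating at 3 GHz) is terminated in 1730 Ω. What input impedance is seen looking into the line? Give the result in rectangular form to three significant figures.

λ = v/f = 0.66·c / 3 GHz = 0.066 m
βl = 2π·l/λ = 2π × 0.444 = 160°
tan(βl) = tan(160°) = -0.368
Z_in = Z_0·(Z_L + jZ_0·tanβl)/(Z_0 + jZ_L·tanβl)
     = 300·(1730 − j110)/(300 − j636)

Z_in ≈ 358 + j648 Ω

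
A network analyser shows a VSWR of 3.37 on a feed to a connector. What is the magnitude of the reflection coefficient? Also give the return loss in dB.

|Γ| = (S − 1)/(S + 1) = (3.37 − 1)/(3.37 + 1) = 2.37/4.37
RL = −20·log₁₀|Γ| = −20·log₁₀(0.542)

|Γ| ≈ 0.542; return loss ≈ 5.31 dB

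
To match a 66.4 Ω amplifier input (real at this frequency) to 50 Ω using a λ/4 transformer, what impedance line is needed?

Z_qwt ≈ 57.6 Ω

Z_qwt = √(Z_0·R_L) = √(50 × 66.4) = √3320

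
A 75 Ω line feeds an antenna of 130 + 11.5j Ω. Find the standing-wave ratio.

VSWR ≈ 1.75

Γ = (Z_L − Z_0)/(Z_L + Z_0) = (55 + j11.5)/(205 + j11.5)
|Γ| = 56.2/205 = 0.274
VSWR = (1 + |Γ|)/(1 − |Γ|) = 1.27/0.726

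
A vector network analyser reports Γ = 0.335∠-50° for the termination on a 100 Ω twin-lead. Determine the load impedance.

Z_L = Z_0·(1 + Γ)/(1 − Γ) = 100·(1.22 − j0.257)/(0.785 + j0.257)

Z_L ≈ 130 − j75.3 Ω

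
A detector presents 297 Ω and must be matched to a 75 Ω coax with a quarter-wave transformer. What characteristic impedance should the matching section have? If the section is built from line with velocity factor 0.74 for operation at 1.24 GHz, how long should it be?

Z_qwt = √(Z_0·R_L) = √(75 × 297) = √22280
λ = 0.74·c/f = 0.179 m, so l = λ/4 = 0.0448 m

Z_qwt ≈ 149 Ω; length ≈ 4.48 cm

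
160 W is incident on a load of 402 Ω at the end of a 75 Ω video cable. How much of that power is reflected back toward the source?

Γ = (402 − 75)/(402 + 75) = 0.686
|Γ|² = 0.47
P_refl = |Γ|²·P_inc = 75.2 W, P_del = (1 − |Γ|²)·P_inc = 84.8 W

P_reflected ≈ 75.2 W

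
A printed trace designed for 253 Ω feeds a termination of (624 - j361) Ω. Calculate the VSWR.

Γ = (Z_L − Z_0)/(Z_L + Z_0) = (371 − j361)/(877 − j361)
|Γ| = 518/948 = 0.546
VSWR = (1 + |Γ|)/(1 − |Γ|) = 1.55/0.454

VSWR ≈ 3.4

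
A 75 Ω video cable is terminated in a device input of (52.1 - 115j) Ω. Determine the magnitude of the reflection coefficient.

|Γ| ≈ 0.684

Γ = (Z_L − Z_0)/(Z_L + Z_0) = (-22.9 − j115)/(127.1 − j115)
|Γ| = 117/171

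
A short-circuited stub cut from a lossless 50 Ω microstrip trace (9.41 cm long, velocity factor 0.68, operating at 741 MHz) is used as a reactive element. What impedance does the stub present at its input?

λ = v/f = 0.68·c / 741 MHz = 0.275 m
βl = 2π·l/λ = 2π × 0.342 = 123°
tan(βl) = -1.54
For a short-circuited stub, Z_in = jZ_0·tan(βl)

Z_in ≈ −j76.8 Ω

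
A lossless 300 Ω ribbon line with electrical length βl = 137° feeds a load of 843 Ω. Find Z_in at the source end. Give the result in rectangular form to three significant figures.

Z_in ≈ 200 + j245 Ω

tan(βl) = tan(137°) = -0.933
Z_in = Z_0·(Z_L + jZ_0·tanβl)/(Z_0 + jZ_L·tanβl)
     = 300·(843 − j280)/(300 − j786)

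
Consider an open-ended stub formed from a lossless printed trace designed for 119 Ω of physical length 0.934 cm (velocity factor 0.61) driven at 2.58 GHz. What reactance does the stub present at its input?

X_in ≈ -109 Ω (capacitive)

λ = v/f = 0.61·c / 2.58 GHz = 0.0709 m
βl = 2π·l/λ = 2π × 0.132 = 47.4°
tan(βl) = 1.09
For an open-ended stub, Z_in = −jZ_0·cot(βl) = −jZ_0/tan(βl)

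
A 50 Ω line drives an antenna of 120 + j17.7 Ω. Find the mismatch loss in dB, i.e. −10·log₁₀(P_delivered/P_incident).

mismatch loss ≈ 0.854 dB

Γ = (70 + j17.7)/(170 + j17.7), |Γ| = 0.422
|Γ|² = 0.178, so P_del/P_inc = 1 − |Γ|² = 0.822
ML = −10·log₁₀(1 − |Γ|²)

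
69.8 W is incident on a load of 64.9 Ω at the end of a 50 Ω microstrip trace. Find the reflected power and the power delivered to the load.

Γ = (64.9 − 50)/(64.9 + 50) = 0.13
|Γ|² = 0.0168
P_refl = |Γ|²·P_inc = 1.17 W, P_del = (1 − |Γ|²)·P_inc = 68.6 W

P_reflected ≈ 1.17 W; P_delivered ≈ 68.6 W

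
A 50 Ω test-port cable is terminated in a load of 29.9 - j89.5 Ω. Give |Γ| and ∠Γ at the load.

Γ = (Z_L − Z_0)/(Z_L + Z_0) = (-20.1 − j89.5)/(79.9 − j89.5)
|Γ| = 91.7/120 = 0.765

Γ ≈ 0.765 ∠ -54.4°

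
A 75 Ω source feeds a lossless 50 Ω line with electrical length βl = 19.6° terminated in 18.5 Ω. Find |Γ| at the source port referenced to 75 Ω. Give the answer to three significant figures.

|Γ| ≈ 0.585

tan(βl) = 0.356
Z_in = Z_0·(Z_L + jZ_0·tanβl)/(Z_0 + jZ_L·tanβl) = 20.5 + j15.1 Ω
Γ_s = (Z_in − Z_s)/(Z_in + Z_s) = (-54.5 + j15.1)/(95.5 + j15.1), |Γ_s| = 0.585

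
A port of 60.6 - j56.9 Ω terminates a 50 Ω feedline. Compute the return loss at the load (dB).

Γ = (10.6 − j56.9)/(110.6 − j56.9), |Γ| = 0.465
RL = −20·log₁₀|Γ| = −20·log₁₀(0.465)

RL ≈ 6.64 dB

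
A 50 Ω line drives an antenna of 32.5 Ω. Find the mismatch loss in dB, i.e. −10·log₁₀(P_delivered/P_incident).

Γ = (32.5 − 50)/(32.5 + 50) = -0.212
|Γ|² = 0.045, so P_del/P_inc = 1 − |Γ|² = 0.955
ML = −10·log₁₀(1 − |Γ|²)

mismatch loss ≈ 0.2 dB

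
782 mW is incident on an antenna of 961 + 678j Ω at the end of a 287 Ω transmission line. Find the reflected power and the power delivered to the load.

|Γ| = |(674 + j678)/(1248 + j678)| = 0.673
|Γ|² = 0.453
P_refl = |Γ|²·P_inc = 354 mW, P_del = (1 − |Γ|²)·P_inc = 428 mW

P_reflected ≈ 354 mW; P_delivered ≈ 428 mW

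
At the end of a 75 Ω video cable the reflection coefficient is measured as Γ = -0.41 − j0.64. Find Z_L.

Z_L ≈ 13.2 − j40 Ω

Z_L = Z_0·(1 + Γ)/(1 − Γ) = 75·(0.59 − j0.64)/(1.41 + j0.64)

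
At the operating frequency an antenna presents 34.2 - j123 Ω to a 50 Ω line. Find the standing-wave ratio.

VSWR ≈ 10.9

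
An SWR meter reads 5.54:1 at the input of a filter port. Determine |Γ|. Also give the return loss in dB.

|Γ| = (S − 1)/(S + 1) = (5.54 − 1)/(5.54 + 1) = 4.54/6.54
RL = −20·log₁₀|Γ| = −20·log₁₀(0.694)

|Γ| ≈ 0.694; return loss ≈ 3.17 dB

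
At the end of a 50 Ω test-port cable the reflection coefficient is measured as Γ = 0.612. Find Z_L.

Z_L = Z_0·(1 + Γ)/(1 − Γ) = 50·(1.61)/(0.388)

Z_L ≈ 208 Ω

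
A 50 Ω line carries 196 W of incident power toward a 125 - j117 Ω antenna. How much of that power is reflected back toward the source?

P_reflected ≈ 85.4 W

|Γ| = |(75 − j117)/(175 − j117)| = 0.66
|Γ|² = 0.436
P_refl = |Γ|²·P_inc = 85.4 W, P_del = (1 − |Γ|²)·P_inc = 111 W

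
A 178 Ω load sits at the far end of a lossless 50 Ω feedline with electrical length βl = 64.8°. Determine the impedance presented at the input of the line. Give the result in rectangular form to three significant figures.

tan(βl) = tan(64.8°) = 2.13
Z_in = Z_0·(Z_L + jZ_0·tanβl)/(Z_0 + jZ_L·tanβl)
     = 50·(178 + j106)/(50 + j378)

Z_in ≈ 16.9 − j21.3 Ω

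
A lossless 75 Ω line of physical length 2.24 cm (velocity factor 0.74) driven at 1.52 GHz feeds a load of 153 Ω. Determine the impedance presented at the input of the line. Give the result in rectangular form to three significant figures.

λ = v/f = 0.74·c / 1.52 GHz = 0.146 m
βl = 2π·l/λ = 2π × 0.153 = 55.2°
tan(βl) = tan(55.2°) = 1.44
Z_in = Z_0·(Z_L + jZ_0·tanβl)/(Z_0 + jZ_L·tanβl)
     = 75·(153 + j108)/(75 + j220)

Z_in ≈ 48.8 − j35.5 Ω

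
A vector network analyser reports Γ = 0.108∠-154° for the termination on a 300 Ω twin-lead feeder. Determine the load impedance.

Z_L ≈ 246 − j23.6 Ω

Z_L = Z_0·(1 + Γ)/(1 − Γ) = 300·(0.903 − j0.0473)/(1.1 + j0.0473)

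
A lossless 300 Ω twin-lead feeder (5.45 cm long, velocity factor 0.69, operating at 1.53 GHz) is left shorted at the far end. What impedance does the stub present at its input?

λ = v/f = 0.69·c / 1.53 GHz = 0.135 m
βl = 2π·l/λ = 2π × 0.403 = 145°
tan(βl) = -0.7
For a shorted stub, Z_in = jZ_0·tan(βl)

Z_in ≈ −j210 Ω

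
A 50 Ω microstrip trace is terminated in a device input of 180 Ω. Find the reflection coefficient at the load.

Γ = 0.565

Γ = (Z_L − Z_0)/(Z_L + Z_0) = (180 − 50)/(180 + 50) = 130/230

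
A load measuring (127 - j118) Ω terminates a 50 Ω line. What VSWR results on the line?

VSWR ≈ 4.92

Γ = (Z_L − Z_0)/(Z_L + Z_0) = (77 − j118)/(177 − j118)
|Γ| = 141/213 = 0.662
VSWR = (1 + |Γ|)/(1 − |Γ|) = 1.66/0.338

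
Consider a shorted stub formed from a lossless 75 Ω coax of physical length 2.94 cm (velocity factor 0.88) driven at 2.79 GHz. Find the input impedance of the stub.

Z_in ≈ −j187 Ω

λ = v/f = 0.88·c / 2.79 GHz = 0.0946 m
βl = 2π·l/λ = 2π × 0.311 = 112°
tan(βl) = -2.49
For a shorted stub, Z_in = jZ_0·tan(βl)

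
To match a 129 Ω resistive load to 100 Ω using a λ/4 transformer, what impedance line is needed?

Z_qwt = √(Z_0·R_L) = √(100 × 129) = √12900

Z_qwt ≈ 114 Ω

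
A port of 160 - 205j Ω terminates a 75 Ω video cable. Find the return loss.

RL ≈ 2.95 dB

Γ = (85 − j205)/(235 − j205), |Γ| = 0.712
RL = −20·log₁₀|Γ| = −20·log₁₀(0.712)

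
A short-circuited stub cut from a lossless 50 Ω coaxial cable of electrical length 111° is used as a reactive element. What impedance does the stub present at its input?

Z_in ≈ −j130 Ω

tan(βl) = -2.61
For a short-circuited stub, Z_in = jZ_0·tan(βl)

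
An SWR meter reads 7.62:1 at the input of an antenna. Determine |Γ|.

|Γ| ≈ 0.768

|Γ| = (S − 1)/(S + 1) = (7.62 − 1)/(7.62 + 1) = 6.62/8.62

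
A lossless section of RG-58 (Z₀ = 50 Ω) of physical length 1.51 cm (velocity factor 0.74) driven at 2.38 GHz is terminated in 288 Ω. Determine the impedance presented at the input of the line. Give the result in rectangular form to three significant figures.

λ = v/f = 0.74·c / 2.38 GHz = 0.0933 m
βl = 2π·l/λ = 2π × 0.162 = 58.3°
tan(βl) = tan(58.3°) = 1.62
Z_in = Z_0·(Z_L + jZ_0·tanβl)/(Z_0 + jZ_L·tanβl)
     = 50·(288 + j80.9)/(50 + j466)

Z_in ≈ 11.9 − j29.6 Ω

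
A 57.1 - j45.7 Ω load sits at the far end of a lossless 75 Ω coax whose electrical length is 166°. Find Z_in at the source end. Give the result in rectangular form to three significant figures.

Z_in ≈ 80.3 − j58 Ω

tan(βl) = tan(166°) = -0.249
Z_in = Z_0·(Z_L + jZ_0·tanβl)/(Z_0 + jZ_L·tanβl)
     = 75·(57.1 − j64.4)/(63.6 − j14.2)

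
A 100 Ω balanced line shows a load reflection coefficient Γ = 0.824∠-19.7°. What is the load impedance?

Z_L ≈ 252 − j436 Ω

Z_L = Z_0·(1 + Γ)/(1 − Γ) = 100·(1.78 − j0.278)/(0.224 + j0.278)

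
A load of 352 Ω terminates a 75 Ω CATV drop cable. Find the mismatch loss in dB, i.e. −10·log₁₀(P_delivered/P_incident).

mismatch loss ≈ 2.37 dB

Γ = (352 − 75)/(352 + 75) = 0.649
|Γ|² = 0.421, so P_del/P_inc = 1 − |Γ|² = 0.579
ML = −10·log₁₀(1 − |Γ|²)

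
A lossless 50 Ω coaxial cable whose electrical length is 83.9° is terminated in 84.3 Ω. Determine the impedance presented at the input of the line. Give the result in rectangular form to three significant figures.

Z_in ≈ 29.9 − j3.45 Ω

tan(βl) = tan(83.9°) = 9.36
Z_in = Z_0·(Z_L + jZ_0·tanβl)/(Z_0 + jZ_L·tanβl)
     = 50·(84.3 + j468)/(50 + j789)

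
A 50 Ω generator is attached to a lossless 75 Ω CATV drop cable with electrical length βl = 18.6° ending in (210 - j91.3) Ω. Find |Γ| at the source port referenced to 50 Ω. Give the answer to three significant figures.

tan(βl) = 0.337
Z_in = Z_0·(Z_L + jZ_0·tanβl)/(Z_0 + jZ_L·tanβl) = 81.3 − j101 Ω
Γ_s = (Z_in − Z_s)/(Z_in + Z_s) = (31.3 − j101)/(131 − j101), |Γ_s| = 0.639

|Γ| ≈ 0.639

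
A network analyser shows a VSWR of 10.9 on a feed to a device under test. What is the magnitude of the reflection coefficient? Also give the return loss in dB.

|Γ| = (S − 1)/(S + 1) = (10.9 − 1)/(10.9 + 1) = 9.9/11.9
RL = −20·log₁₀|Γ| = −20·log₁₀(0.832)

|Γ| ≈ 0.832; return loss ≈ 1.6 dB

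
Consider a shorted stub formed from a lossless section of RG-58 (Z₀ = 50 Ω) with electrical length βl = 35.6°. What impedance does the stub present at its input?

Z_in ≈ +j35.8 Ω

tan(βl) = 0.716
For a shorted stub, Z_in = jZ_0·tan(βl)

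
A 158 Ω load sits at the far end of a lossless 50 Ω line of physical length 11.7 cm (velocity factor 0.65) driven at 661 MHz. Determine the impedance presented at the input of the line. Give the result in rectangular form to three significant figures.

Z_in ≈ 36.8 + j50.5 Ω

λ = v/f = 0.65·c / 661 MHz = 0.295 m
βl = 2π·l/λ = 2π × 0.397 = 143°
tan(βl) = tan(143°) = -0.76
Z_in = Z_0·(Z_L + jZ_0·tanβl)/(Z_0 + jZ_L·tanβl)
     = 50·(158 − j38)/(50 − j120)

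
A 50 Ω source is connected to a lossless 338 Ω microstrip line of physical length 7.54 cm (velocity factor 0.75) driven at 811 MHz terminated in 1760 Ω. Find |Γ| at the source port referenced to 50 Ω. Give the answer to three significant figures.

|Γ| ≈ 0.382

λ = v/f = 0.75·c / 811 MHz = 0.277 m
βl = 2π·l/λ = 2π × 0.272 = 97.8°
tan(βl) = -7.26
Z_in = Z_0·(Z_L + jZ_0·tanβl)/(Z_0 + jZ_L·tanβl) = 66.1 + j44.8 Ω
Γ_s = (Z_in − Z_s)/(Z_in + Z_s) = (16.1 + j44.8)/(116 + j44.8), |Γ_s| = 0.382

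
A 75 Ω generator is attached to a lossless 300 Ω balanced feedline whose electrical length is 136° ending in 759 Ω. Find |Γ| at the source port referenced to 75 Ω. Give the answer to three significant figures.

|Γ| ≈ 0.722

tan(βl) = -0.966
Z_in = Z_0·(Z_L + jZ_0·tanβl)/(Z_0 + jZ_L·tanβl) = 210 + j225 Ω
Γ_s = (Z_in − Z_s)/(Z_in + Z_s) = (135 + j225)/(285 + j225), |Γ_s| = 0.722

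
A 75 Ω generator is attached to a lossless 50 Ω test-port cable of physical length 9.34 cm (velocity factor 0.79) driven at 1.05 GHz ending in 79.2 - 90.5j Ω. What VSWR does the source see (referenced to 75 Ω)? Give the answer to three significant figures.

λ = v/f = 0.79·c / 1.05 GHz = 0.226 m
βl = 2π·l/λ = 2π × 0.414 = 149°
tan(βl) = -0.602
Z_in = Z_0·(Z_L + jZ_0·tanβl)/(Z_0 + jZ_L·tanβl) = 118 + j94.1 Ω
Γ_s = (Z_in − Z_s)/(Z_in + Z_s) = (42.7 + j94.1)/(193 + j94.1), |Γ_s| = 0.482
VSWR = (1 + |Γ_s|)/(1 − |Γ_s|)

VSWR ≈ 2.86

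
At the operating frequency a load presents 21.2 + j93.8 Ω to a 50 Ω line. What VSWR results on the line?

VSWR ≈ 11

Γ = (Z_L − Z_0)/(Z_L + Z_0) = (-28.8 + j93.8)/(71.2 + j93.8)
|Γ| = 98.1/118 = 0.833
VSWR = (1 + |Γ|)/(1 − |Γ|) = 1.83/0.167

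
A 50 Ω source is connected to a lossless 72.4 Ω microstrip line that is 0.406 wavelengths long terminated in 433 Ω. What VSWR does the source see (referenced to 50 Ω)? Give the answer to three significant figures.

βl = 2π × 0.406 = 146°
tan(βl) = -0.67
Z_in = Z_0·(Z_L + jZ_0·tanβl)/(Z_0 + jZ_L·tanβl) = 36.8 + j98.8 Ω
Γ_s = (Z_in − Z_s)/(Z_in + Z_s) = (-13.2 + j98.8)/(86.8 + j98.8), |Γ_s| = 0.758
VSWR = (1 + |Γ_s|)/(1 − |Γ_s|)

VSWR ≈ 7.27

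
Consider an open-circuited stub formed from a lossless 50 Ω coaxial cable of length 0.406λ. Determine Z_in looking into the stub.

Z_in ≈ +j74.6 Ω

βl = 2π × 0.406 = 146°
tan(βl) = -0.67
For an open-circuited stub, Z_in = −jZ_0·cot(βl) = −jZ_0/tan(βl)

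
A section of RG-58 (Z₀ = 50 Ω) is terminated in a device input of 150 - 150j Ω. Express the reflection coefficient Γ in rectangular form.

Γ ≈ 0.68 − j0.24

Γ = (Z_L − Z_0)/(Z_L + Z_0) = (100 − j150)/(200 − j150)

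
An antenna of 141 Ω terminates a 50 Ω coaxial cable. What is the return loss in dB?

RL ≈ 6.44 dB

Γ = (141 − 50)/(141 + 50) = 0.476
RL = −20·log₁₀|Γ| = −20·log₁₀(0.476)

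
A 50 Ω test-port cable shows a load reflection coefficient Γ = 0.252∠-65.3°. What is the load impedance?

Z_L = Z_0·(1 + Γ)/(1 − Γ) = 50·(1.11 − j0.229)/(0.895 + j0.229)

Z_L ≈ 54.9 − j26.8 Ω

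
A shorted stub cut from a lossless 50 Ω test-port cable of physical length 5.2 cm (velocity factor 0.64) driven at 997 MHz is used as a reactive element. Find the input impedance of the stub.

Z_in ≈ −j395 Ω

λ = v/f = 0.64·c / 997 MHz = 0.193 m
βl = 2π·l/λ = 2π × 0.27 = 97.2°
tan(βl) = -7.91
For a shorted stub, Z_in = jZ_0·tan(βl)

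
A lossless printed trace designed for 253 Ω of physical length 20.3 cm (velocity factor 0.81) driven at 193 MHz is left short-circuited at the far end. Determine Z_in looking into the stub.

λ = v/f = 0.81·c / 193 MHz = 1.26 m
βl = 2π·l/λ = 2π × 0.161 = 58°
tan(βl) = 1.6
For a short-circuited stub, Z_in = jZ_0·tan(βl)

Z_in ≈ +j406 Ω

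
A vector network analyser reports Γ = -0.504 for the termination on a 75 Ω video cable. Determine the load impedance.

Z_L ≈ 24.7 Ω

Z_L = Z_0·(1 + Γ)/(1 − Γ) = 75·(0.496)/(1.5)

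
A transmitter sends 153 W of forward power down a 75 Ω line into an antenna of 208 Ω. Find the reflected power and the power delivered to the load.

Γ = (208 − 75)/(208 + 75) = 0.47
|Γ|² = 0.221
P_refl = |Γ|²·P_inc = 33.8 W, P_del = (1 − |Γ|²)·P_inc = 119 W

P_reflected ≈ 33.8 W; P_delivered ≈ 119 W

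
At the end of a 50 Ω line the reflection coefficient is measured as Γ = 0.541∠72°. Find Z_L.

Z_L = Z_0·(1 + Γ)/(1 − Γ) = 50·(1.17 + j0.515)/(0.833 − j0.515)

Z_L ≈ 36.9 + j53.7 Ω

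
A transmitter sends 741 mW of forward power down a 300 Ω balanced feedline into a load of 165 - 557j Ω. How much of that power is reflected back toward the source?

P_reflected ≈ 462 mW

|Γ| = |(-135 − j557)/(465 − j557)| = 0.79
|Γ|² = 0.624
P_refl = |Γ|²·P_inc = 462 mW, P_del = (1 − |Γ|²)·P_inc = 279 mW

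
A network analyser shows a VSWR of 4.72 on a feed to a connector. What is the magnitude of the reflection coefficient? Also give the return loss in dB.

|Γ| = (S − 1)/(S + 1) = (4.72 − 1)/(4.72 + 1) = 3.72/5.72
RL = −20·log₁₀|Γ| = −20·log₁₀(0.65)

|Γ| ≈ 0.65; return loss ≈ 3.74 dB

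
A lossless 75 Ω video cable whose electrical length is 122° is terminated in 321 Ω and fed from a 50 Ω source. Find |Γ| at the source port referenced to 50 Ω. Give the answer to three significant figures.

tan(βl) = -1.6
Z_in = Z_0·(Z_L + jZ_0·tanβl)/(Z_0 + jZ_L·tanβl) = 23.9 + j43.4 Ω
Γ_s = (Z_in − Z_s)/(Z_in + Z_s) = (-26.1 + j43.4)/(73.9 + j43.4), |Γ_s| = 0.591

|Γ| ≈ 0.591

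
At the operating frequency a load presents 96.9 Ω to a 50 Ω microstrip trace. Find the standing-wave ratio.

VSWR ≈ 1.94

Γ = (96.9 − 50)/(96.9 + 50) = 0.319
VSWR = (1 + 0.319)/(1 − 0.319)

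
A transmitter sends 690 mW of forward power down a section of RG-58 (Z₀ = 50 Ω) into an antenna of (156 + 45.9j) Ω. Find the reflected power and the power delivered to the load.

P_reflected ≈ 207 mW; P_delivered ≈ 483 mW

|Γ| = |(106 + j45.9)/(206 + j45.9)| = 0.547
|Γ|² = 0.3
P_refl = |Γ|²·P_inc = 207 mW, P_del = (1 − |Γ|²)·P_inc = 483 mW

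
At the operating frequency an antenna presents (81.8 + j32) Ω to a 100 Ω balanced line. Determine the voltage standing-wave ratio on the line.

Γ = (Z_L − Z_0)/(Z_L + Z_0) = (-18.2 + j32)/(181.8 + j32)
|Γ| = 36.8/185 = 0.199
VSWR = (1 + |Γ|)/(1 − |Γ|) = 1.2/0.801

VSWR ≈ 1.5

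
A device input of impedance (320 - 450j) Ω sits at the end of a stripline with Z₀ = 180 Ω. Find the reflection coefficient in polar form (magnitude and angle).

Γ = (Z_L − Z_0)/(Z_L + Z_0) = (140 − j450)/(500 − j450)
|Γ| = 471/673 = 0.701

Γ ≈ 0.701 ∠ -30.7°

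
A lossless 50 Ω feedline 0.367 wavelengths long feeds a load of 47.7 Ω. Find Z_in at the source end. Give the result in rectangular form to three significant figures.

Z_in ≈ 50.2 − j2.35 Ω

βl = 2π × 0.367 = 132°
tan(βl) = tan(132°) = -1.11
Z_in = Z_0·(Z_L + jZ_0·tanβl)/(Z_0 + jZ_L·tanβl)
     = 50·(47.7 − j55.3)/(50 − j52.8)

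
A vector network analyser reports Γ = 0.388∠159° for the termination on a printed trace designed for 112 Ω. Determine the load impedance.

Z_L = Z_0·(1 + Γ)/(1 − Γ) = 112·(0.638 + j0.139)/(1.36 − j0.139)

Z_L ≈ 50.7 + j16.6 Ω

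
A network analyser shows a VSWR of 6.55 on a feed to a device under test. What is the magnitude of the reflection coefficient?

|Γ| ≈ 0.735

|Γ| = (S − 1)/(S + 1) = (6.55 − 1)/(6.55 + 1) = 5.55/7.55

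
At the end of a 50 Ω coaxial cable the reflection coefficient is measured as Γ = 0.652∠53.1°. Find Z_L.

Z_L ≈ 44.8 + j81.2 Ω

Z_L = Z_0·(1 + Γ)/(1 − Γ) = 50·(1.39 + j0.521)/(0.609 − j0.521)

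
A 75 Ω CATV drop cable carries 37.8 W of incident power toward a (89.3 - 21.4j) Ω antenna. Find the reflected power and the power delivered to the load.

P_reflected ≈ 0.912 W; P_delivered ≈ 36.9 W

|Γ| = |(14.3 − j21.4)/(164.3 − j21.4)| = 0.155
|Γ|² = 0.0241
P_refl = |Γ|²·P_inc = 0.912 W, P_del = (1 − |Γ|²)·P_inc = 36.9 W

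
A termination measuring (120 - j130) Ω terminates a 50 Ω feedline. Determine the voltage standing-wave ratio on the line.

Γ = (Z_L − Z_0)/(Z_L + Z_0) = (70 − j130)/(170 − j130)
|Γ| = 148/214 = 0.69
VSWR = (1 + |Γ|)/(1 − |Γ|) = 1.69/0.31

VSWR ≈ 5.45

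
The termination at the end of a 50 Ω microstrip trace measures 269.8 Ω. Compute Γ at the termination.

Γ = (Z_L − Z_0)/(Z_L + Z_0) = (269.8 − 50)/(269.8 + 50) = 219.8/319.8

Γ = 0.687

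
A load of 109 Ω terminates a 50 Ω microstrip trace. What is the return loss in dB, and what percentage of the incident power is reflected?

Γ = (109 − 50)/(109 + 50) = 0.371
RL = −20·log₁₀(0.371) = 8.61 dB
P_refl/P_inc = |Γ|² = 0.138

RL ≈ 8.61 dB; 13.8% of incident power reflected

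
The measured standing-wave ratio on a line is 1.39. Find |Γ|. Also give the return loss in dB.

|Γ| ≈ 0.163; return loss ≈ 15.7 dB

|Γ| = (S − 1)/(S + 1) = (1.39 − 1)/(1.39 + 1) = 0.39/2.39
RL = −20·log₁₀|Γ| = −20·log₁₀(0.163)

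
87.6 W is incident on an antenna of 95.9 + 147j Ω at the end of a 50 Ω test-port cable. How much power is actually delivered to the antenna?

|Γ| = |(45.9 + j147)/(145.9 + j147)| = 0.744
|Γ|² = 0.553
P_refl = |Γ|²·P_inc = 48.4 W, P_del = (1 − |Γ|²)·P_inc = 39.2 W

P_delivered ≈ 39.2 W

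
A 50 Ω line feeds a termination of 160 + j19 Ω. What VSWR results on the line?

Γ = (Z_L − Z_0)/(Z_L + Z_0) = (110 + j19)/(210 + j19)
|Γ| = 112/211 = 0.529
VSWR = (1 + |Γ|)/(1 − |Γ|) = 1.53/0.471

VSWR ≈ 3.25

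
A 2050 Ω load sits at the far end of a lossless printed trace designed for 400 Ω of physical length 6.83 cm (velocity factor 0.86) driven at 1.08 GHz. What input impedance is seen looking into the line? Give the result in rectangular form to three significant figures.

Z_in ≈ 82 + j88.1 Ω

λ = v/f = 0.86·c / 1.08 GHz = 0.239 m
βl = 2π·l/λ = 2π × 0.286 = 103°
tan(βl) = tan(103°) = -4.36
Z_in = Z_0·(Z_L + jZ_0·tanβl)/(Z_0 + jZ_L·tanβl)
     = 400·(2050 − j1740)/(400 − j8930)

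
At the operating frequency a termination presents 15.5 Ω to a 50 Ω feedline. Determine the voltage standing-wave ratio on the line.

VSWR ≈ 3.23

Γ = (15.5 − 50)/(15.5 + 50) = -0.527
VSWR = (1 + 0.527)/(1 − 0.527)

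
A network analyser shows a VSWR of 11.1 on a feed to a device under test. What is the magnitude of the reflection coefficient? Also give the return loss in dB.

|Γ| ≈ 0.835; return loss ≈ 1.57 dB

|Γ| = (S − 1)/(S + 1) = (11.1 − 1)/(11.1 + 1) = 10.1/12.1
RL = −20·log₁₀|Γ| = −20·log₁₀(0.835)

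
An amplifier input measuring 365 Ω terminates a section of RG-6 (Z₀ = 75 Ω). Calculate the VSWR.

VSWR ≈ 4.87

For a purely resistive load, VSWR = R_L/Z_0 or Z_0/R_L (whichever > 1) = 365/75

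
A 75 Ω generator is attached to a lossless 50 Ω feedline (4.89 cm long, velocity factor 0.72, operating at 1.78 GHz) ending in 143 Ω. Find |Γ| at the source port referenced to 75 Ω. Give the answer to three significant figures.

λ = v/f = 0.72·c / 1.78 GHz = 0.121 m
βl = 2π·l/λ = 2π × 0.403 = 145°
tan(βl) = -0.698
Z_in = Z_0·(Z_L + jZ_0·tanβl)/(Z_0 + jZ_L·tanβl) = 42.6 + j50.2 Ω
Γ_s = (Z_in − Z_s)/(Z_in + Z_s) = (-32.4 + j50.2)/(118 + j50.2), |Γ_s| = 0.467

|Γ| ≈ 0.467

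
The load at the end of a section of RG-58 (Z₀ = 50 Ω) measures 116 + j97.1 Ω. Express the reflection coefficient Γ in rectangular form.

Γ ≈ 0.551 + j0.263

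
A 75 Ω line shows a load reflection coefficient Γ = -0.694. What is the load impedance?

Z_L = Z_0·(1 + Γ)/(1 − Γ) = 75·(0.306)/(1.69)

Z_L ≈ 13.5 Ω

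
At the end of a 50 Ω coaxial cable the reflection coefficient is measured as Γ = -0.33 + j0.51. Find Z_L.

Z_L ≈ 15.5 + j25.1 Ω

Z_L = Z_0·(1 + Γ)/(1 − Γ) = 50·(0.67 + j0.51)/(1.33 − j0.51)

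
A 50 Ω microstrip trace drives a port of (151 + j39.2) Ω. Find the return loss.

Γ = (101 + j39.2)/(201 + j39.2), |Γ| = 0.529
RL = −20·log₁₀|Γ| = −20·log₁₀(0.529)

RL ≈ 5.53 dB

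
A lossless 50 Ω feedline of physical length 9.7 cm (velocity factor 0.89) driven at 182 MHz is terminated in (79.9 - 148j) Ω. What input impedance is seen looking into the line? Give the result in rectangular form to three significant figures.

Z_in ≈ 16.4 − j59.6 Ω

λ = v/f = 0.89·c / 182 MHz = 1.47 m
βl = 2π·l/λ = 2π × 0.0661 = 23.8°
tan(βl) = tan(23.8°) = 0.441
Z_in = Z_0·(Z_L + jZ_0·tanβl)/(Z_0 + jZ_L·tanβl)
     = 50·(79.9 − j126)/(115 + j35.2)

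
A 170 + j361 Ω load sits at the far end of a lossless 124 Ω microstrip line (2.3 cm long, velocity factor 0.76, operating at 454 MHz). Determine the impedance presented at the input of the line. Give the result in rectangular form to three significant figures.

Z_in ≈ 1010 − j76 Ω

λ = v/f = 0.76·c / 454 MHz = 0.502 m
βl = 2π·l/λ = 2π × 0.0458 = 16.5°
tan(βl) = tan(16.5°) = 0.296
Z_in = Z_0·(Z_L + jZ_0·tanβl)/(Z_0 + jZ_L·tanβl)
     = 124·(170 + j398)/(17.2 + j50.3)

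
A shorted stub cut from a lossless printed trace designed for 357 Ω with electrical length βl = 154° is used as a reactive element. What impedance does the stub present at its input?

tan(βl) = -0.488
For a shorted stub, Z_in = jZ_0·tan(βl)

Z_in ≈ −j174 Ω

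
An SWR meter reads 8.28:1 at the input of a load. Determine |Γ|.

|Γ| ≈ 0.784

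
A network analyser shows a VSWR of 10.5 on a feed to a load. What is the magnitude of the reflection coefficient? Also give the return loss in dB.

|Γ| ≈ 0.826; return loss ≈ 1.66 dB

|Γ| = (S − 1)/(S + 1) = (10.5 − 1)/(10.5 + 1) = 9.5/11.5
RL = −20·log₁₀|Γ| = −20·log₁₀(0.826)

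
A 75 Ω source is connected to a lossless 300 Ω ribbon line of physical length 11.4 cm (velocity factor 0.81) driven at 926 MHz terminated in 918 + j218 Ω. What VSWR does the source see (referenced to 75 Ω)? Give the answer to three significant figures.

VSWR ≈ 10.5

λ = v/f = 0.81·c / 926 MHz = 0.262 m
βl = 2π·l/λ = 2π × 0.434 = 156°
tan(βl) = -0.437
Z_in = Z_0·(Z_L + jZ_0·tanβl)/(Z_0 + jZ_L·tanβl) = 310 + j381 Ω
Γ_s = (Z_in − Z_s)/(Z_in + Z_s) = (235 + j381)/(385 + j381), |Γ_s| = 0.826
VSWR = (1 + |Γ_s|)/(1 − |Γ_s|)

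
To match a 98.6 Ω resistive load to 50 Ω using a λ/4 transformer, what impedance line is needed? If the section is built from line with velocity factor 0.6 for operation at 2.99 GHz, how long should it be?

Z_qwt = √(Z_0·R_L) = √(50 × 98.6) = √4930
λ = 0.6·c/f = 0.0602 m, so l = λ/4 = 0.0151 m

Z_qwt ≈ 70.2 Ω; length ≈ 1.51 cm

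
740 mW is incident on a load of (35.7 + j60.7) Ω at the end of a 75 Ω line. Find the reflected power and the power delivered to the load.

P_reflected ≈ 243 mW; P_delivered ≈ 497 mW

|Γ| = |(-39.3 + j60.7)/(110.7 + j60.7)| = 0.573
|Γ|² = 0.328
P_refl = |Γ|²·P_inc = 243 mW, P_del = (1 − |Γ|²)·P_inc = 497 mW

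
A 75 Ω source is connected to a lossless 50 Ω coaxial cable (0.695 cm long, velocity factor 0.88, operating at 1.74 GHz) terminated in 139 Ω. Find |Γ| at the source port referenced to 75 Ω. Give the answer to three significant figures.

|Γ| ≈ 0.349

λ = v/f = 0.88·c / 1.74 GHz = 0.152 m
βl = 2π·l/λ = 2π × 0.0458 = 16.5°
tan(βl) = 0.296
Z_in = Z_0·(Z_L + jZ_0·tanβl)/(Z_0 + jZ_L·tanβl) = 90.1 − j59.4 Ω
Γ_s = (Z_in − Z_s)/(Z_in + Z_s) = (15.1 − j59.4)/(165 − j59.4), |Γ_s| = 0.349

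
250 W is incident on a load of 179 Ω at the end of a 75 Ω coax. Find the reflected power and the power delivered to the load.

P_reflected ≈ 41.9 W; P_delivered ≈ 208 W

Γ = (179 − 75)/(179 + 75) = 0.409
|Γ|² = 0.168
P_refl = |Γ|²·P_inc = 41.9 W, P_del = (1 − |Γ|²)·P_inc = 208 W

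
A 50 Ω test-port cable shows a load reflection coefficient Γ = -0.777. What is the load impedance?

Z_L = Z_0·(1 + Γ)/(1 − Γ) = 50·(0.223)/(1.78)

Z_L ≈ 6.27 Ω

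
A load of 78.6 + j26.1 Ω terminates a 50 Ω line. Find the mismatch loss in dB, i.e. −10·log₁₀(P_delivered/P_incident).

mismatch loss ≈ 0.396 dB

Γ = (28.6 + j26.1)/(128.6 + j26.1), |Γ| = 0.295
|Γ|² = 0.0871, so P_del/P_inc = 1 − |Γ|² = 0.913
ML = −10·log₁₀(1 − |Γ|²)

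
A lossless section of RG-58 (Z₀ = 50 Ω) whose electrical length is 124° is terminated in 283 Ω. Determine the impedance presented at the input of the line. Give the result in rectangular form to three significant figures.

Z_in ≈ 12.7 + j32.2 Ω

tan(βl) = tan(124°) = -1.48
Z_in = Z_0·(Z_L + jZ_0·tanβl)/(Z_0 + jZ_L·tanβl)
     = 50·(283 − j74.1)/(50 − j420)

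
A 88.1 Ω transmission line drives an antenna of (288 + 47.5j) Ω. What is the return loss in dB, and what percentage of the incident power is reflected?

RL ≈ 5.32 dB; 29.4% of incident power reflected

Γ = (199.9 + j47.5)/(376.1 + j47.5), |Γ| = 0.542
RL = −20·log₁₀(0.542) = 5.32 dB
P_refl/P_inc = |Γ|² = 0.294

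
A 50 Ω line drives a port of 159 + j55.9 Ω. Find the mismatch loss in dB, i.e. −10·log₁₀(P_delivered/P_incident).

mismatch loss ≈ 1.68 dB

Γ = (109 + j55.9)/(209 + j55.9), |Γ| = 0.566
|Γ|² = 0.321, so P_del/P_inc = 1 − |Γ|² = 0.679
ML = −10·log₁₀(1 − |Γ|²)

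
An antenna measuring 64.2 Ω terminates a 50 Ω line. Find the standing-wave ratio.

For a purely resistive load, VSWR = R_L/Z_0 or Z_0/R_L (whichever > 1) = 64.2/50

VSWR ≈ 1.28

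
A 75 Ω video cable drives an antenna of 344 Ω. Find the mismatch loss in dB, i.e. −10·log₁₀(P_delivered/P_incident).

mismatch loss ≈ 2.31 dB

Γ = (344 − 75)/(344 + 75) = 0.642
|Γ|² = 0.412, so P_del/P_inc = 1 − |Γ|² = 0.588
ML = −10·log₁₀(1 − |Γ|²)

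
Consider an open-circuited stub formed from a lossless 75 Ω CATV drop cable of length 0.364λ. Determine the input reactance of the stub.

X_in ≈ 65.3 Ω (inductive)

βl = 2π × 0.364 = 131°
tan(βl) = -1.15
For an open-circuited stub, Z_in = −jZ_0·cot(βl) = −jZ_0/tan(βl)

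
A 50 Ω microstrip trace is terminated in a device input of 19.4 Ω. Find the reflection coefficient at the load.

Γ = (Z_L − Z_0)/(Z_L + Z_0) = (19.4 − 50)/(19.4 + 50) = -30.6/69.4

Γ = -0.441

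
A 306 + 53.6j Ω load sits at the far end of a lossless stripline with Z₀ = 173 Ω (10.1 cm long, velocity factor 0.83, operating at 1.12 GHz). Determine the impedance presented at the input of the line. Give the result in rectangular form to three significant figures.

Z_in ≈ 227 + j111 Ω

λ = v/f = 0.83·c / 1.12 GHz = 0.222 m
βl = 2π·l/λ = 2π × 0.454 = 164°
tan(βl) = tan(164°) = -0.295
Z_in = Z_0·(Z_L + jZ_0·tanβl)/(Z_0 + jZ_L·tanβl)
     = 173·(306 + j2.51)/(189 − j90.4)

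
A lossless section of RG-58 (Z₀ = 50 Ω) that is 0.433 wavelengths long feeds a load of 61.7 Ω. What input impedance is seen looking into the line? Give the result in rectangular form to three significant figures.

βl = 2π × 0.433 = 156°
tan(βl) = tan(156°) = -0.448
Z_in = Z_0·(Z_L + jZ_0·tanβl)/(Z_0 + jZ_L·tanβl)
     = 50·(61.7 − j22.4)/(50 − j27.6)

Z_in ≈ 56.7 + j8.97 Ω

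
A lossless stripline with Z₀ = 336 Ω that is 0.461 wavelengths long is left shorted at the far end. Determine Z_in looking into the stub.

βl = 2π × 0.461 = 166°
tan(βl) = -0.25
For a shorted stub, Z_in = jZ_0·tan(βl)

Z_in ≈ −j84 Ω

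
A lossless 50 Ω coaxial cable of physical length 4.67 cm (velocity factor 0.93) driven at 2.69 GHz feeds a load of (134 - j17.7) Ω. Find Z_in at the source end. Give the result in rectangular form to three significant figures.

λ = v/f = 0.93·c / 2.69 GHz = 0.104 m
βl = 2π·l/λ = 2π × 0.45 = 162°
tan(βl) = tan(162°) = -0.323
Z_in = Z_0·(Z_L + jZ_0·tanβl)/(Z_0 + jZ_L·tanβl)
     = 50·(134 − j33.9)/(44.3 − j43.3)

Z_in ≈ 96.5 + j56.1 Ω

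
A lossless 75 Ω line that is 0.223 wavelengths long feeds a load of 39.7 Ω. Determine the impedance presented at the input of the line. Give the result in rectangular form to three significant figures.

βl = 2π × 0.223 = 80.3°
tan(βl) = tan(80.3°) = 5.84
Z_in = Z_0·(Z_L + jZ_0·tanβl)/(Z_0 + jZ_L·tanβl)
     = 75·(39.7 + j438)/(75 + j232)

Z_in ≈ 132 + j29.9 Ω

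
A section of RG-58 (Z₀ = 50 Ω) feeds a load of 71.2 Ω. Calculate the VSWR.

VSWR ≈ 1.42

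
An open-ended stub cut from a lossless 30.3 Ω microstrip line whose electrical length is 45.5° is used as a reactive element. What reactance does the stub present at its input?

tan(βl) = 1.02
For an open-ended stub, Z_in = −jZ_0·cot(βl) = −jZ_0/tan(βl)

X_in ≈ -29.8 Ω (capacitive)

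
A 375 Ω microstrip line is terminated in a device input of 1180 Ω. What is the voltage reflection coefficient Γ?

Γ = (Z_L − Z_0)/(Z_L + Z_0) = (1180 − 375)/(1180 + 375) = 805/1555

Γ = 0.518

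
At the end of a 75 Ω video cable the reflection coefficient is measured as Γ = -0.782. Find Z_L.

Z_L = Z_0·(1 + Γ)/(1 − Γ) = 75·(0.218)/(1.78)

Z_L ≈ 9.18 Ω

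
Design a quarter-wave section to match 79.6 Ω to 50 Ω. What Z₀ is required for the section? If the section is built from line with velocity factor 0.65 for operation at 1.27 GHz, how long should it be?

Z_qwt = √(Z_0·R_L) = √(50 × 79.6) = √3980
λ = 0.65·c/f = 0.154 m, so l = λ/4 = 0.0384 m

Z_qwt ≈ 63.1 Ω; length ≈ 3.84 cm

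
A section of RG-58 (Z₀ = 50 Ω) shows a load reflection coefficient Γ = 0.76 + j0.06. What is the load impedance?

Z_L = Z_0·(1 + Γ)/(1 − Γ) = 50·(1.76 + j0.06)/(0.24 − j0.06)

Z_L ≈ 342 + j98 Ω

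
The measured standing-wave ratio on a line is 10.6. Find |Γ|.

|Γ| ≈ 0.828

|Γ| = (S − 1)/(S + 1) = (10.6 − 1)/(10.6 + 1) = 9.6/11.6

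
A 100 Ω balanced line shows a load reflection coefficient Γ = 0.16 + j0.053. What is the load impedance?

Z_L = Z_0·(1 + Γ)/(1 − Γ) = 100·(1.16 + j0.053)/(0.84 − j0.053)

Z_L ≈ 137 + j15 Ω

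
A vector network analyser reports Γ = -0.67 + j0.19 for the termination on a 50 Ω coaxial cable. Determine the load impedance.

Z_L = Z_0·(1 + Γ)/(1 − Γ) = 50·(0.33 + j0.19)/(1.67 − j0.19)

Z_L ≈ 9.12 + j6.73 Ω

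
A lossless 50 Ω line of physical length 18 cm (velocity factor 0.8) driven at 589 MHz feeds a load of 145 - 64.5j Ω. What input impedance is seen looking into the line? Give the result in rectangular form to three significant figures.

λ = v/f = 0.8·c / 589 MHz = 0.407 m
βl = 2π·l/λ = 2π × 0.442 = 159°
tan(βl) = tan(159°) = -0.383
Z_in = Z_0·(Z_L + jZ_0·tanβl)/(Z_0 + jZ_L·tanβl)
     = 50·(145 − j83.7)/(25.3 − j55.6)

Z_in ≈ 112 + j79.7 Ω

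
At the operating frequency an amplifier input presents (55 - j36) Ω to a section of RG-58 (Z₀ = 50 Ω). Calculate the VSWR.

VSWR ≈ 1.97

Γ = (Z_L − Z_0)/(Z_L + Z_0) = (5 − j36)/(105 − j36)
|Γ| = 36.3/111 = 0.327
VSWR = (1 + |Γ|)/(1 − |Γ|) = 1.33/0.673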